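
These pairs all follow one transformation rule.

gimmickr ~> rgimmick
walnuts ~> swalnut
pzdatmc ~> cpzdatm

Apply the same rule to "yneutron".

nyneutro

In each case the input is transformed by: move the last character to the front.
"yneutron" → "nyneutro".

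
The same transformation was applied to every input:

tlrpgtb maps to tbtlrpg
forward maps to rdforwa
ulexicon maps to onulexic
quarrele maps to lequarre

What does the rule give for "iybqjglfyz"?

yziybqjglf

The rule is to move the last 2 characters to the front (rotate right by 2).
"iybqjglfyz" → "yziybqjglf".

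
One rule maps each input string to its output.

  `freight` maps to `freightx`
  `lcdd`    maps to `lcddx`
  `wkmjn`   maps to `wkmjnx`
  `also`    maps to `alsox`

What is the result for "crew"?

crewx

Rule — append "x".
"crew" → "crewx".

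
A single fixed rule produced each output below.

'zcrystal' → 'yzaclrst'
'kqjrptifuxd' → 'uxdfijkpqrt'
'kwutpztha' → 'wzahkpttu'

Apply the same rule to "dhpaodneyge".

In each case the input is transformed by: sort the characters into alphabetical order, then move the last 2 characters to the front (rotate right by 2).
Applying both steps to "dhpaodneyge": "addeeghnopy", then "pyaddeeghno".
(Check on "kqjrptifuxd": → "dfijkpqrtux" → "uxdfijkpqrt" ✓)

pyaddeeghno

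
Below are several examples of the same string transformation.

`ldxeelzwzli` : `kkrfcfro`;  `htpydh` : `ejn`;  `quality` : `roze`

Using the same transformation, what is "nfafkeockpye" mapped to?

lqkuiqvek

The rule is to shift every letter 6 places forward in the alphabet (wrapping around), then delete the first 3 characters.
"nfafkeockpye" → "tlglqkuiqvek" → "lqkuiqvek".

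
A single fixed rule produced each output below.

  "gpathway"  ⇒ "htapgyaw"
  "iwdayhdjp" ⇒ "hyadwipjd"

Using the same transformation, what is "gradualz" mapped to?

Each output is the input with this applied: reverse the string, then move the first 3 characters to the end (rotate left by 3).
On "gradualz": the first step gives "zlaudarg", and the second then gives "udargzla".

udargzla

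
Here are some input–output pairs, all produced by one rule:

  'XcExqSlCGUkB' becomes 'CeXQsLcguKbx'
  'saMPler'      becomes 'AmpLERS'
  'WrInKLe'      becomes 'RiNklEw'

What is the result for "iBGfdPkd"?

The rule is to flip the case of every letter, then move the first character to the end.
Applying both steps to "iBGfdPkd": "IbgFDpKD", then "bgFDpKDI".

bgFDpKDI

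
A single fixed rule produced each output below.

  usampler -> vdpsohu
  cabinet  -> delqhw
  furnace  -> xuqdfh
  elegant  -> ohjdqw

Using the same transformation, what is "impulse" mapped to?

psxovh

What's happening: delete the first character, then shift every letter 3 places forward in the alphabet (wrapping around).
Applying both steps to "impulse": "mpulse", then "psxovh".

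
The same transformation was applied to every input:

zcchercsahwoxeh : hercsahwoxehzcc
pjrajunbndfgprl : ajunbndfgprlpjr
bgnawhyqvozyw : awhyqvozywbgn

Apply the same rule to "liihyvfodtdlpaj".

The pattern: move the first 3 characters to the end (rotate left by 3).
Doing the same to "liihyvfodtdlpaj": "hyvfodtdlpajlii".

hyvfodtdlpajlii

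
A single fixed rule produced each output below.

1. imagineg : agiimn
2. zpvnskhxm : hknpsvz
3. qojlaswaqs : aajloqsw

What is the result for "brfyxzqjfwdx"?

Each output is the input with this applied: delete the last 2 characters, then sort the characters into alphabetical order.
"brfyxzqjfwdx" → "bffjqrwxyz".
(Check on "qojlaswaqs": → "qojlaswa" → "aajloqsw" ✓)

bffjqrwxyz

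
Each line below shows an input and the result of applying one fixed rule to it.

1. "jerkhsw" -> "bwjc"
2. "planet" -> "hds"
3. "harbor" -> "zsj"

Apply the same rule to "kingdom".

The rule is to shift every letter 8 places backward in the alphabet (wrapping around), then delete the last 3 characters.
On "kingdom": the first step gives "cafyvge", and the second then gives "cafy".
(Check on "jerkhsw": → "bwjczko" → "bwjc" ✓)

cafy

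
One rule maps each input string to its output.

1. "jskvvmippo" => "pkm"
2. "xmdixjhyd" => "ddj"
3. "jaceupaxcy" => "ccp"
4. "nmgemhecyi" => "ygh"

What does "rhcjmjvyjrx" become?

The rule is to keep one character in every 3, starting at position 3 (positions 3rd, 6th, 9th, ...), then move the last character to the front.
Working it through for "rhcjmjvyjrx": intermediate "cjj", final "jcj".

jcj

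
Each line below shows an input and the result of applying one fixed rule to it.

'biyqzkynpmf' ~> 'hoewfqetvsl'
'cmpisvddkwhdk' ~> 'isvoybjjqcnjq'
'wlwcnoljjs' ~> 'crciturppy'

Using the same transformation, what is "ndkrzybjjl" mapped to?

tjqxfehppr

The rule is to shift every letter 6 places forward in the alphabet (wrapping around).
For "ndkrzybjjl" the result is "tjqxfehppr".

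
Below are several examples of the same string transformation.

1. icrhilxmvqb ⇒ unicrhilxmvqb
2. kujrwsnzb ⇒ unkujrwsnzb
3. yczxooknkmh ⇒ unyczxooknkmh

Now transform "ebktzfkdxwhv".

The pattern: prepend "un".
On "ebktzfkdxwhv" that produces "unebktzfkdxwhv".

unebktzfkdxwhv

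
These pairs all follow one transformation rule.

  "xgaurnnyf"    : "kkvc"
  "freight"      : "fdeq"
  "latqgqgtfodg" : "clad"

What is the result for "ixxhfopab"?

lmxy

Each output is the input with this applied: shift every letter 3 places backward in the alphabet (wrapping around), then keep only the last 4 characters.
Starting from "ixxhfopab": after the first operation, "fuueclmxy"; after the second, "lmxy".
(Check on "xgaurnnyf": → "udxrokkvc" → "kkvc" ✓)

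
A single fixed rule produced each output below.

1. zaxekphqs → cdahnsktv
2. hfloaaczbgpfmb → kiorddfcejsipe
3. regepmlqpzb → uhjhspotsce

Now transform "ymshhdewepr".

The rule is to shift every letter 3 places forward in the alphabet (wrapping around).
Applying that to "ymshhdewepr" gives "bpvkkghzhsu".

bpvkkghzhsu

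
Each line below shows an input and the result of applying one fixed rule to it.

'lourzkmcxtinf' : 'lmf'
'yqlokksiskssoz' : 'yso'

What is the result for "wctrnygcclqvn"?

The transformation: keep one character in every 3, starting at position 1 (positions 1st, 4th, 7th, ...), then keep every other character starting from the first (positions 1st, 3rd, 5th, ...).
Starting from "wctrnygcclqvn": after the first operation, "wrgln"; after the second, "wgn".

wgn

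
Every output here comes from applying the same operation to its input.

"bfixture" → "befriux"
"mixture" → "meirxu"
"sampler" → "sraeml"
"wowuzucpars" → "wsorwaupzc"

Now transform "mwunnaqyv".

Each output is the input with this applied: take characters alternately from the front and the back (1st, last, 2nd, 2nd-last, ...), then delete the last character.
Starting from "mwunnaqyv": after the first operation, "mvwyuqnan"; after the second, "mvwyuqna".

mvwyuqna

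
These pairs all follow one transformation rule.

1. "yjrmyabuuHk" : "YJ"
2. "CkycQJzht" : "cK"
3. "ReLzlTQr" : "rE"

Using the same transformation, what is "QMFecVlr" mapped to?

The rule is to flip the case of every letter, then keep only the first 2 characters.
So "QMFecVlr" becomes "qm".

qm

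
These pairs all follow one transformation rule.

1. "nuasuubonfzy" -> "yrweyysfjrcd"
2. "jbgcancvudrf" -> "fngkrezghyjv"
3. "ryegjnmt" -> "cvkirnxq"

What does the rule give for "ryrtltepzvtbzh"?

cvxvxptizdfxld

The transformation: swap each adjacent pair of characters (1↔2, 3↔4, ...), then shift every letter 4 places forward in the alphabet (wrapping around).
Doing the same to "ryrtltepzvtbzh": "cvxvxptizdfxld".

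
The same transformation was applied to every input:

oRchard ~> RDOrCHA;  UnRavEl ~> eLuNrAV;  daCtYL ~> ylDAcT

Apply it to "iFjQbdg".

DGIfJqB

The pattern: move the last 2 characters to the front (rotate right by 2), then flip the case of every letter.
For "iFjQbdg", step one produces "dgiFjQb"; step two turns that into "DGIfJqB".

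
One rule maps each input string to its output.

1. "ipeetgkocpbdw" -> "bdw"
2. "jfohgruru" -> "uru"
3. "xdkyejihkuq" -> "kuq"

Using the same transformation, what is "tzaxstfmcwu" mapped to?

cwu

Rule — keep only the last 3 characters.
Doing the same to "tzaxstfmcwu": "cwu".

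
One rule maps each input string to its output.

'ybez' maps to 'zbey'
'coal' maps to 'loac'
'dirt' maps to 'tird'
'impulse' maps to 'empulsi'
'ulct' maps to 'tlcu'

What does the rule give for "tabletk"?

Rule — swap the first and last characters.
On "tabletk" that produces "kablett".

kablett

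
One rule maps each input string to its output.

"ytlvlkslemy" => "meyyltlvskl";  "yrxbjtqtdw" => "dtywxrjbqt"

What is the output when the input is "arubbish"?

siahurbb

The rule is to move the last 3 characters to the front (rotate right by 3), then swap each adjacent pair of characters (1↔2, 3↔4, ...).
So "arubbish" becomes "siahurbb".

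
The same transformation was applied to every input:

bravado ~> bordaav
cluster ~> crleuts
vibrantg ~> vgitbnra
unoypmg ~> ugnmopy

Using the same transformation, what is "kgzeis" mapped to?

ksgize

In each case the input is transformed by: take characters alternately from the front and the back (1st, last, 2nd, 2nd-last, ...).
Doing the same to "kgzeis": "ksgize".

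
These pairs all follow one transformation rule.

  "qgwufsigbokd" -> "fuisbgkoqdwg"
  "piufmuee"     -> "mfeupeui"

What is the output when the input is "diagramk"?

rgmadkai

Rule — move the first 3 characters to the end (rotate left by 3), then swap each adjacent pair of characters (1↔2, 3↔4, ...).
On "diagramk" that produces "rgmadkai".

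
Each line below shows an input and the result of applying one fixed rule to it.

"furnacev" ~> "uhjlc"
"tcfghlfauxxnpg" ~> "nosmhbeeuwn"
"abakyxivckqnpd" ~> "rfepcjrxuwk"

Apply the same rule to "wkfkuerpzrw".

The rule is to shift every letter 7 places forward in the alphabet (wrapping around), then delete the first 3 characters.
On "wkfkuerpzrw": the first step gives "drmrblywgyd", and the second then gives "rblywgyd".

rblywgyd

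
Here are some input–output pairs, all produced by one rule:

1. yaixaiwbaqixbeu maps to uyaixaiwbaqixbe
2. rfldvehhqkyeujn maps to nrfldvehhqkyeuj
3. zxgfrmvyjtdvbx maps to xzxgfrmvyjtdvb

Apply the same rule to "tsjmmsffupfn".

ntsjmmsffupf

Each output is the input with this applied: move the last character to the front.
Applying that to "tsjmmsffupfn" gives "ntsjmmsffupf".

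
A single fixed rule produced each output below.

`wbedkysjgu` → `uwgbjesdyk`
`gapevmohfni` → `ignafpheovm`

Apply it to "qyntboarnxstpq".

qqpytnstxbnora

In each case the input is transformed by: take characters alternately from the front and the back (1st, last, 2nd, 2nd-last, ...), then swap each adjacent pair of characters (1↔2, 3↔4, ...).
Working it through for "qyntboarnxstpq": intermediate "qqypnttsbxonar", final "qqpytnstxbnora".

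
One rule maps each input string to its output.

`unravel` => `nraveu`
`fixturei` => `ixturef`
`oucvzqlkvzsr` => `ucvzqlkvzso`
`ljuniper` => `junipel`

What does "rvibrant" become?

vibranr

Rule — delete the last character, then move the first character to the end.
Starting from "rvibrant": after the first operation, "rvibran"; after the second, "vibranr".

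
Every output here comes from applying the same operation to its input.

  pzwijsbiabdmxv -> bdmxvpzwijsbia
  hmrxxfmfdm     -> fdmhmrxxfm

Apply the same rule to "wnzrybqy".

The transformation: swap the front and back halves of the string, then move the first 2 characters to the end (rotate left by 2).
Working it through for "wnzrybqy": intermediate "ybqywnzr", final "qywnzryb".

qywnzryb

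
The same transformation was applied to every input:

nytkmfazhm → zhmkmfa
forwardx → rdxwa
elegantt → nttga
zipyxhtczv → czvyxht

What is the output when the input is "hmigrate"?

Rule — delete the first 3 characters, then move the last 3 characters to the front (rotate right by 3).
On "hmigrate": the first step gives "grate", and the second then gives "ategr".

ategr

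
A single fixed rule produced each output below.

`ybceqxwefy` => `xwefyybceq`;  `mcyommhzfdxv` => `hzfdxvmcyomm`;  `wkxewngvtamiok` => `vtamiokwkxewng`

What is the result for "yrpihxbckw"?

xbckwyrpih

Each output is the input with this applied: swap the front and back halves of the string.
So "yrpihxbckw" becomes "xbckwyrpih".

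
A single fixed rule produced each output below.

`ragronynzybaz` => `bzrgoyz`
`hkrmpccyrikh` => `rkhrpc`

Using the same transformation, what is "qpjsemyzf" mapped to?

yfqje

The rule is to keep every other character starting from the first (positions 1st, 3rd, 5th, ...), then move the last 2 characters to the front (rotate right by 2).
Applying both steps to "qpjsemyzf": "qjeyf", then "yfqje".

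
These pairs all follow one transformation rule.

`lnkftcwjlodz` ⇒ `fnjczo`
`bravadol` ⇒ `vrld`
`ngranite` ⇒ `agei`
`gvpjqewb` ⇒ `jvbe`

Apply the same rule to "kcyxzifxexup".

Looking at the pairs, the operation is to keep every other character starting from the second (positions 2nd, 4th, 6th, ...), then swap each adjacent pair of characters (1↔2, 3↔4, ...).
Starting from "kcyxzifxexup": after the first operation, "cxixxp"; after the second, "xcxipx".

xcxipx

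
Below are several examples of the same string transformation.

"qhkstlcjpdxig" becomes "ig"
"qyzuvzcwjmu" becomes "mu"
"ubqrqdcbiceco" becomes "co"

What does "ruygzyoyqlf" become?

lf

Rule — keep only the last 2 characters.
On "ruygzyoyqlf" that produces "lf".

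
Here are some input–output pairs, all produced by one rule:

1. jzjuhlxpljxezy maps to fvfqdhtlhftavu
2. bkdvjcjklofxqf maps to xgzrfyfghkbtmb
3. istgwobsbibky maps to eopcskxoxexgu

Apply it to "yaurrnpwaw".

uwqnnjlsws

In each case the input is transformed by: shift every letter 4 places backward in the alphabet (wrapping around).
"yaurrnpwaw" → "uwqnnjlsws".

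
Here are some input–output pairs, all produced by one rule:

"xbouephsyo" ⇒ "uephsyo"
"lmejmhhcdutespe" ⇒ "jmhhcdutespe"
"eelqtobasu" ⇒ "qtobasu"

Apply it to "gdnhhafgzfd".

The transformation: delete the first 3 characters.
So "gdnhhafgzfd" becomes "hhafgzfd".

hhafgzfd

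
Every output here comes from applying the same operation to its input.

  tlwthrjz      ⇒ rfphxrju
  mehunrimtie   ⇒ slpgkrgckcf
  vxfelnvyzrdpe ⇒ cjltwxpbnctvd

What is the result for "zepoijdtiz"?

Each output is the input with this applied: move the first 3 characters to the end (rotate left by 3), then shift every letter 2 places backward in the alphabet (wrapping around).
Working it through for "zepoijdtiz": intermediate "oijdtizzep", final "mghbrgxxcn".

mghbrgxxcn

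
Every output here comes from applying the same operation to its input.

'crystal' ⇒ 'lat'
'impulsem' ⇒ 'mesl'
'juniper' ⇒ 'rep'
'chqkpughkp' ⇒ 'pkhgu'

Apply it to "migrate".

eta

In each case the input is transformed by: take characters alternately from the front and the back (1st, last, 2nd, 2nd-last, ...), then keep every other character starting from the second (positions 2nd, 4th, 6th, ...).
"migrate" → "meitgar" → "eta".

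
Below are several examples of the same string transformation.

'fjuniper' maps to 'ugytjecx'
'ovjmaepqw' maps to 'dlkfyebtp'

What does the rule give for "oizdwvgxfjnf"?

duxcoysulmkv

Looking at the pairs, the operation is to shift every letter 11 places backward in the alphabet (wrapping around), then take characters alternately from the front and the back (1st, last, 2nd, 2nd-last, ...).
"oizdwvgxfjnf" → "dxoslkvmuycu" → "duxcoysulmkv".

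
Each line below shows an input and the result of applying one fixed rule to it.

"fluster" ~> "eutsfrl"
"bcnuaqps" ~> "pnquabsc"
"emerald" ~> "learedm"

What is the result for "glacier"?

eaicgrl

What's happening: take characters alternately from the front and the back (1st, last, 2nd, 2nd-last, ...), then move the first 3 characters to the end (rotate left by 3).
On "glacier": the first step gives "grleaic", and the second then gives "eaicgrl".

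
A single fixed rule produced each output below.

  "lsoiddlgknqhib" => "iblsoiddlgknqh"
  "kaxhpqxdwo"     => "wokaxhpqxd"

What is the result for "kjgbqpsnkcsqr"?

qrkjgbqpsnkcs

Each output is the input with this applied: move the last 2 characters to the front (rotate right by 2).
"kjgbqpsnkcsqr" → "qrkjgbqpsnkcs".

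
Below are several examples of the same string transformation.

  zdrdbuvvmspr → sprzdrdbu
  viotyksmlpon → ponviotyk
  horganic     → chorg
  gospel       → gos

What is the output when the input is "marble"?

In each case the input is transformed by: swap the front and back halves of the string, then delete the first 3 characters.
So "marble" becomes "mar".
(Check on "viotyksmlpon": → "smlponviotyk" → "ponviotyk" ✓)

mar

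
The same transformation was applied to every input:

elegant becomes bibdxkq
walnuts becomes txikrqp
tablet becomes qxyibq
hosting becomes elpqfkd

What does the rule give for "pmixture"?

mjfuqrob

What's happening: shift every letter 3 places backward in the alphabet (wrapping around).
So "pmixture" becomes "mjfuqrob".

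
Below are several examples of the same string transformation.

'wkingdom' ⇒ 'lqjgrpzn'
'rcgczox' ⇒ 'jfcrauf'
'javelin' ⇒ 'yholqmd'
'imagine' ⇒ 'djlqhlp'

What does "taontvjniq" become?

The pattern: move the first 2 characters to the end (rotate left by 2), then shift every letter 3 places forward in the alphabet (wrapping around).
"taontvjniq" → "ontvjniqta" → "rqwymqltwd".

rqwymqltwd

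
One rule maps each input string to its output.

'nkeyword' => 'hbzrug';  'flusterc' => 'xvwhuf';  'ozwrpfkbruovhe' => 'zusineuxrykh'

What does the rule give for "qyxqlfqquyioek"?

atoittxblrhn

What's happening: delete the first 2 characters, then shift every letter 3 places forward in the alphabet (wrapping around).
For "qyxqlfqquyioek", step one produces "xqlfqquyioek"; step two turns that into "atoittxblrhn".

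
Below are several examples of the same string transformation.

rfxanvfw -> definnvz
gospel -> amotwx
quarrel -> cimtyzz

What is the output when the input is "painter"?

bimqvxz

Rule — shift every letter 8 places forward in the alphabet (wrapping around), then sort the characters into alphabetical order.
"painter" → "bimqvxz".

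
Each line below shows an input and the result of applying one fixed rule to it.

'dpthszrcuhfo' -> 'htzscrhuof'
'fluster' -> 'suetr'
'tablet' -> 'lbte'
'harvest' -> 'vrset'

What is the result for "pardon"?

The transformation: swap each adjacent pair of characters (1↔2, 3↔4, ...), then delete the first 2 characters.
Working it through for "pardon": intermediate "apdrno", final "drno".

drno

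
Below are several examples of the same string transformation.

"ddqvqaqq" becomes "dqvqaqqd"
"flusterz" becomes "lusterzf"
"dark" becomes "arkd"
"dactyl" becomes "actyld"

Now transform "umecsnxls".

The rule is to move the first character to the end.
For "umecsnxls" the result is "mecsnxlsu".

mecsnxlsu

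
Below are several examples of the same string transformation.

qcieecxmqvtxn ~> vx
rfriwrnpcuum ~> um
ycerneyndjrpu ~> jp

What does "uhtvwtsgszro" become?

zo

The rule is to keep every other character starting from the second (positions 2nd, 4th, 6th, ...), then keep only the last 2 characters.
Starting from "uhtvwtsgszro": after the first operation, "hvtgzo"; after the second, "zo".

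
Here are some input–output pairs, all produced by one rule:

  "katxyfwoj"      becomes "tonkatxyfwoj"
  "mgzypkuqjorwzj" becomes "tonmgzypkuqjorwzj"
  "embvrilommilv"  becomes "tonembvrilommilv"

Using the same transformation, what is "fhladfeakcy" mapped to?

The pattern: prepend "ton".
So "fhladfeakcy" becomes "tonfhladfeakcy".

tonfhladfeakcy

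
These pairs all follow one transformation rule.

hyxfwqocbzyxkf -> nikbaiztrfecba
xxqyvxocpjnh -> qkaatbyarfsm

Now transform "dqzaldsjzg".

Each output is the input with this applied: move the last 2 characters to the front (rotate right by 2), then shift every letter 3 places forward in the alphabet (wrapping around).
For "dqzaldsjzg" the result is "cjgtcdogvm".

cjgtcdogvm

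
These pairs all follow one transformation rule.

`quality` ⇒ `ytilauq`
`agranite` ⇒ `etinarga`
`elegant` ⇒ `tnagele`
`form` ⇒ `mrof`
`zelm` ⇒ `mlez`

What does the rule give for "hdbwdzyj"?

Rule — reverse the string.
On "hdbwdzyj" that produces "jyzdwbdh".

jyzdwbdh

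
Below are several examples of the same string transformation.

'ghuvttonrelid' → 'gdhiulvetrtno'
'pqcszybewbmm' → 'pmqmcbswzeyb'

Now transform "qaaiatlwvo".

qoavawilat

The rule is to take characters alternately from the front and the back (1st, last, 2nd, 2nd-last, ...).
Doing the same to "qaaiatlwvo": "qoavawilat".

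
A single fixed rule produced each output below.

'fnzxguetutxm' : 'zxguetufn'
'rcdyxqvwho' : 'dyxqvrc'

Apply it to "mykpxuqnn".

The rule is to delete the last 3 characters, then move the first 2 characters to the end (rotate left by 2).
"mykpxuqnn" → "mykpxu" → "kpxumy".

kpxumy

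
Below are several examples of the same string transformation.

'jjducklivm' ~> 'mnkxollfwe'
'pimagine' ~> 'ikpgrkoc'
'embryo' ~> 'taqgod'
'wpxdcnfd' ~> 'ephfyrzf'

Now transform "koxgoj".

Rule — swap the front and back halves of the string, then shift every letter 2 places forward in the alphabet (wrapping around).
Applying both steps to "koxgoj": "gojkox", then "iqlmqz".

iqlmqz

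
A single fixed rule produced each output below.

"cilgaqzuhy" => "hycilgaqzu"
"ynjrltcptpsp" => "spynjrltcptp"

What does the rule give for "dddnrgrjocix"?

What's happening: move the last 2 characters to the front (rotate right by 2).
Applying that to "dddnrgrjocix" gives "ixdddnrgrjoc".

ixdddnrgrjoc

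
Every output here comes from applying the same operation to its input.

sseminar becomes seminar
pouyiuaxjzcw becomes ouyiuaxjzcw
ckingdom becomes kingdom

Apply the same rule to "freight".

reight

Looking at the pairs, the operation is to delete the first character.
Doing the same to "freight": "reight".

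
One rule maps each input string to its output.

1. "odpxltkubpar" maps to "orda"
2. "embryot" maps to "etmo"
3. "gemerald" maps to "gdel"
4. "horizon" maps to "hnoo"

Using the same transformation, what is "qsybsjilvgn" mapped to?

qnsg

The rule is to take characters alternately from the front and the back (1st, last, 2nd, 2nd-last, ...), then keep only the first 4 characters.
"qsybsjilvgn" → "qnsgyvblsij" → "qnsg".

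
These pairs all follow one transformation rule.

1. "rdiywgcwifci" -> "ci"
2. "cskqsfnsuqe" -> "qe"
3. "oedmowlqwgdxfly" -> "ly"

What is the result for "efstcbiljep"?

ep

What's happening: keep only the last 2 characters.
Applying that to "efstcbiljep" gives "ep".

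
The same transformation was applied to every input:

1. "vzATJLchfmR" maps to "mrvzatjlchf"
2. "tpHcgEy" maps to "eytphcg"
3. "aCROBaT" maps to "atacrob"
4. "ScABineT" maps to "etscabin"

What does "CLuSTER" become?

erclust

The rule is to move the last 2 characters to the front (rotate right by 2), then convert every letter to lowercase.
"CLuSTER" → "ERCLuST" → "erclust".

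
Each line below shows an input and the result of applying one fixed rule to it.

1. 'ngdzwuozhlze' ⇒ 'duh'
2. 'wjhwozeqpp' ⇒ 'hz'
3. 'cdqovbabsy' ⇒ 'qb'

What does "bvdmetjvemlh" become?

What's happening: delete the last 3 characters, then keep one character in every 3, starting at position 3 (positions 3rd, 6th, 9th, ...).
Applying both steps to "bvdmetjvemlh": "bvdmetjve", then "dte".

dte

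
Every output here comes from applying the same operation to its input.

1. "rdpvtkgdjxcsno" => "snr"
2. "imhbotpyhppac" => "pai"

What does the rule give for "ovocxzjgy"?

jgo

The pattern: swap the first and last characters, then keep only the last 3 characters.
For "ovocxzjgy", step one produces "yvocxzjgo"; step two turns that into "jgo".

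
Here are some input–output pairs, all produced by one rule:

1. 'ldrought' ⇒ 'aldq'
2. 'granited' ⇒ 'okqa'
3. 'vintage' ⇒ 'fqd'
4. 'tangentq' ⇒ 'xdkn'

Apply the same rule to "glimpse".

ijp

The rule is to keep every other character starting from the second (positions 2nd, 4th, 6th, ...), then shift every letter 3 places backward in the alphabet (wrapping around).
Working it through for "glimpse": intermediate "lms", final "ijp".
(Check on "ldrought": → "dogt" → "aldq" ✓)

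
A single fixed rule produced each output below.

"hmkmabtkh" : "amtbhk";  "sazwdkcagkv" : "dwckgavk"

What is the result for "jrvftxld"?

tflxd

Looking at the pairs, the operation is to delete the first 3 characters, then swap each adjacent pair of characters (1↔2, 3↔4, ...).
Working it through for "jrvftxld": intermediate "ftxld", final "tflxd".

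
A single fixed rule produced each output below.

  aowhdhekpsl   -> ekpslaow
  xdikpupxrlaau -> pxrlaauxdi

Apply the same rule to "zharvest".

stzha

What's happening: move the first 3 characters to the end (rotate left by 3), then delete the first 3 characters.
On "zharvest" that produces "stzha".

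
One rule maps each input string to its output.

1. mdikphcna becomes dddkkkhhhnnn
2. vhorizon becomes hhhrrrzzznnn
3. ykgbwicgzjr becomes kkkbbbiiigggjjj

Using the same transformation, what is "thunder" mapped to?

hhhnnneee

The rule is to keep every other character starting from the second (positions 2nd, 4th, 6th, ...), then repeat every character 3 times.
For "thunder", step one produces "hne"; step two turns that into "hhhnnneee".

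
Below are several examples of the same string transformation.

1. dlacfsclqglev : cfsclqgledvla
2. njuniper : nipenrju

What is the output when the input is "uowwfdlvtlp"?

Rule — swap the first and last characters, then move the first 3 characters to the end (rotate left by 3).
"uowwfdlvtlp" → "powwfdlvtlu" → "wfdlvtlupow".

wfdlvtlupow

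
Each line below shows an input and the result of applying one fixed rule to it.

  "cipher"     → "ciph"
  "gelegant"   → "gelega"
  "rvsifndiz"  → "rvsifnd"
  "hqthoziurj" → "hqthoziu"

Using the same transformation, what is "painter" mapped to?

paint

Looking at the pairs, the operation is to delete the last 2 characters.
"painter" → "paint".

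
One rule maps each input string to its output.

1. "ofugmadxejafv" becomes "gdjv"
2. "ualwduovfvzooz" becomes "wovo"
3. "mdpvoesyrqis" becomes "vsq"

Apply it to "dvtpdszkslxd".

The transformation: delete the first 2 characters, then keep one character in every 3, starting at position 2 (positions 2nd, 5th, 8th, ...).
Applying that to "dvtpdszkslxd" gives "pzl".

pzl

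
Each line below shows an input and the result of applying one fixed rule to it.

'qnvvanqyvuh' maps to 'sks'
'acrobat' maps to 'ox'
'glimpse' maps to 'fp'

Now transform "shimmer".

The pattern: shift every letter 3 places backward in the alphabet (wrapping around), then keep one character in every 3, starting at position 3 (positions 3rd, 6th, 9th, ...).
"shimmer" → "fb".

fb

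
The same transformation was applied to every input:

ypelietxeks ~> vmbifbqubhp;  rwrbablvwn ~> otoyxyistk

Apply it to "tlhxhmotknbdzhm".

Each output is the input with this applied: shift every letter 3 places backward in the alphabet (wrapping around).
Applying that to "tlhxhmotknbdzhm" gives "qieuejlqhkyawej".

qieuejlqhkyawej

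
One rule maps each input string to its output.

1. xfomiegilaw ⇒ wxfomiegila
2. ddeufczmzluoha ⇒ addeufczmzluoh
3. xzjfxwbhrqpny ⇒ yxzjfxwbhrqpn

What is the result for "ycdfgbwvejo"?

oycdfgbwvej

Each output is the input with this applied: move the last character to the front.
For "ycdfgbwvejo" the result is "oycdfgbwvej".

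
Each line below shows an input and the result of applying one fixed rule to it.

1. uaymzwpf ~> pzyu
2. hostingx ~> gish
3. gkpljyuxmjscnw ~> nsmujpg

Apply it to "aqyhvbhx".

hvya

The pattern: keep every other character starting from the first (positions 1st, 3rd, 5th, ...), then reverse the string.
For "aqyhvbhx", step one produces "ayvh"; step two turns that into "hvya".
(Check on "hostingx": → "hsig" → "gish" ✓)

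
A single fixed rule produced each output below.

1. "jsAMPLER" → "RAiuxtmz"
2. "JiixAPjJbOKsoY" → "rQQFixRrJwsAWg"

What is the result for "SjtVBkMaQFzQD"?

In each case the input is transformed by: shift every letter 8 places forward in the alphabet (wrapping around), then flip the case of every letter.
"SjtVBkMaQFzQD" → "ArbDJsUiYNhYL" → "aRBdjSuIynHyl".

aRBdjSuIynHyl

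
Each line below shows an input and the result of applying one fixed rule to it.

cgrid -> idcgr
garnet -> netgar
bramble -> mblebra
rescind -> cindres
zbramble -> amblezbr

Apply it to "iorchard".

The pattern: move the first 3 characters to the end (rotate left by 3).
On "iorchard" that produces "chardior".

chardior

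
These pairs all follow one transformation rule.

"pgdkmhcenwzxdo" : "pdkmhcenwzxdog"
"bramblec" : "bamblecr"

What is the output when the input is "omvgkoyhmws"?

ovgkoyhmwsm

In each case the input is transformed by: move the first character to the end, then swap the first and last characters.
For "omvgkoyhmws" the result is "ovgkoyhmwsm".
(Check on "bramblec": → "ramblecb" → "bamblecr" ✓)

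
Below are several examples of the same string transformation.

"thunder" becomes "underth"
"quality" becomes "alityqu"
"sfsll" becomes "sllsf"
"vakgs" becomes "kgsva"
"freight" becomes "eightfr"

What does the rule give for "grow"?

Rule — move the first 2 characters to the end (rotate left by 2).
Applying that to "grow" gives "owgr".

owgr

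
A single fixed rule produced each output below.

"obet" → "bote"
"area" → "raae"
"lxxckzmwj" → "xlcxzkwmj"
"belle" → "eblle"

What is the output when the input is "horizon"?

ohirozn

Looking at the pairs, the operation is to swap each adjacent pair of characters (1↔2, 3↔4, ...).
Doing the same to "horizon": "ohirozn".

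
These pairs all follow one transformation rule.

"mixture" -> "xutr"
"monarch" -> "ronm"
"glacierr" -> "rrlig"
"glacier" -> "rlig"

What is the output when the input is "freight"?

trih

Each output is the input with this applied: sort the characters into reverse alphabetical order, then delete the last 3 characters.
Doing the same to "freight": "trih".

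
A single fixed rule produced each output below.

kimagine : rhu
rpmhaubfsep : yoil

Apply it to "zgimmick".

gtj

The transformation: keep one character in every 3, starting at position 1 (positions 1st, 4th, 7th, ...), then shift every letter 7 places forward in the alphabet (wrapping around).
"zgimmick" → "zmc" → "gtj".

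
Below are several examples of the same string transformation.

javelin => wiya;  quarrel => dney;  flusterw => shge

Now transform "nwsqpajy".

Looking at the pairs, the operation is to shift every letter 13 places forward in the alphabet (wrapping around) — i.e. ROT13, then keep every other character starting from the first (positions 1st, 3rd, 5th, ...).
"nwsqpajy" → "ajfdcnwl" → "afcw".

afcw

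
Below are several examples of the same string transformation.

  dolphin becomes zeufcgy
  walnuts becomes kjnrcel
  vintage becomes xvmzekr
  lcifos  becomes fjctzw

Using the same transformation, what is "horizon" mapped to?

Each output is the input with this applied: shift every letter 9 places backward in the alphabet (wrapping around), then move the last 2 characters to the front (rotate right by 2).
"horizon" → "yfizqfe" → "feyfizq".

feyfizq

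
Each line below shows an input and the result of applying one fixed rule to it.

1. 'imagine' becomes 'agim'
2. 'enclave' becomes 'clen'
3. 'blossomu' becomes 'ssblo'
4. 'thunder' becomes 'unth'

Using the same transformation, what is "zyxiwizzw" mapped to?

wizyxi

The rule is to delete the last 3 characters, then move the last 2 characters to the front (rotate right by 2).
On "zyxiwizzw": the first step gives "zyxiwi", and the second then gives "wizyxi".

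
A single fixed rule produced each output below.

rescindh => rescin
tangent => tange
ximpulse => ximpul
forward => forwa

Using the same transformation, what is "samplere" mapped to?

Rule — delete the last 2 characters.
Doing the same to "samplere": "sample".

sample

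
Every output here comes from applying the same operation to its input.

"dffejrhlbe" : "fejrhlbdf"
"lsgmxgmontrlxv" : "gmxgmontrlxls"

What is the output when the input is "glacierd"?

aciergl

What's happening: delete the last character, then move the first 2 characters to the end (rotate left by 2).
For "glacierd", step one produces "glacier"; step two turns that into "aciergl".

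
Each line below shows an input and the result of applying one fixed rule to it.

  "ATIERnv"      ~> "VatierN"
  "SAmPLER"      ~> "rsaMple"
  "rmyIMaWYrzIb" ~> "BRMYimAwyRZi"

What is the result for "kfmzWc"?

CKFMZw

Each output is the input with this applied: move the last character to the front, then flip the case of every letter.
Applying both steps to "kfmzWc": "ckfmzW", then "CKFMZw".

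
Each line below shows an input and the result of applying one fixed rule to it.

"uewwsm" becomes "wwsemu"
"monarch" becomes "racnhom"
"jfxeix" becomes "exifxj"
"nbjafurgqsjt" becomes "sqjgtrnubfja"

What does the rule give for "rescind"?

icnsder

In each case the input is transformed by: move the last 3 characters to the front (rotate right by 3), then take characters alternately from the front and the back (1st, last, 2nd, 2nd-last, ...).
Applying both steps to "rescind": "indresc", then "icnsder".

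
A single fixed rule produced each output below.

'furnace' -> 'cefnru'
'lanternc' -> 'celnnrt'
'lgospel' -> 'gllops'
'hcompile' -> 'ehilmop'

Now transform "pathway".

ahptwy

Rule — sort the characters into alphabetical order, then delete the first character.
Applying both steps to "pathway": "aahptwy", then "ahptwy".
(Check on "lanternc": → "acelnnrt" → "celnnrt" ✓)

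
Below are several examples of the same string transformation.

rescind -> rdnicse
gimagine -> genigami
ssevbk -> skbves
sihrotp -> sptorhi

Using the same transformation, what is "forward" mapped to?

What's happening: move the first character to the end, then reverse the string.
"forward" → "orwardf" → "fdrawro".

fdrawro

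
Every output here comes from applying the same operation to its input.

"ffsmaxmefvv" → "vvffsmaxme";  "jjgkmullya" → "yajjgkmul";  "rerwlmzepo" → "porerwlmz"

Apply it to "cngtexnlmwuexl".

xlcngtexnlmwu

Rule — move the last 2 characters to the front (rotate right by 2), then delete the last character.
Working it through for "cngtexnlmwuexl": intermediate "xlcngtexnlmwue", final "xlcngtexnlmwu".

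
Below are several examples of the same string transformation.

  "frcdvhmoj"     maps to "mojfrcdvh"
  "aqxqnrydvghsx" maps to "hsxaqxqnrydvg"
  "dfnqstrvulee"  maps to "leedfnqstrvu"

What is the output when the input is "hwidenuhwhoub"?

Each output is the input with this applied: move the last 3 characters to the front (rotate right by 3).
Doing the same to "hwidenuhwhoub": "oubhwidenuhwh".

oubhwidenuhwh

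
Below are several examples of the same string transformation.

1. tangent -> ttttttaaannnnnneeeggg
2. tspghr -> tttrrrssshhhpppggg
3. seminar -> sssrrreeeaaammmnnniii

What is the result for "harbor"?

The rule is to take characters alternately from the front and the back (1st, last, 2nd, 2nd-last, ...), then repeat every character 3 times.
For "harbor", step one produces "hraorb"; step two turns that into "hhhrrraaaooorrrbbb".
(Check on "tspghr": → "trshpg" → "tttrrrssshhhpppggg" ✓)

hhhrrraaaooorrrbbb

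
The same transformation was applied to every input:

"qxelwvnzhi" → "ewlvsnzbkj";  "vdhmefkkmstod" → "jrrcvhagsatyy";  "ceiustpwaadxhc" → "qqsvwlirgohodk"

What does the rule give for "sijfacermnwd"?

In each case the input is transformed by: take characters alternately from the front and the back (1st, last, 2nd, 2nd-last, ...), then shift every letter 12 places backward in the alphabet (wrapping around).
Applying both steps to "sijfacermnwd": "sdiwjnfmarce", then "grwkxbtaofqs".

grwkxbtaofqs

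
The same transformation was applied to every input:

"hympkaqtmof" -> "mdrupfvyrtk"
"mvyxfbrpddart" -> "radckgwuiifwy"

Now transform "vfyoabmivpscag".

akdtfgrnauxhfl

Rule — shift every letter 5 places forward in the alphabet (wrapping around).
On "vfyoabmivpscag" that produces "akdtfgrnauxhfl".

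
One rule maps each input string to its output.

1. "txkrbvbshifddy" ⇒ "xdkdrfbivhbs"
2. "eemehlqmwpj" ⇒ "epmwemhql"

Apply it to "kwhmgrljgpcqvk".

Rule — take characters alternately from the front and the back (1st, last, 2nd, 2nd-last, ...), then delete the first 2 characters.
"kwhmgrljgpcqvk" → "wvhqmcgprglj".

wvhqmcgprglj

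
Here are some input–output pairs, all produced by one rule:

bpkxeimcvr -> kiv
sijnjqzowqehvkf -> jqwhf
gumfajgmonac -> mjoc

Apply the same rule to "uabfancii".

bni

Each output is the input with this applied: keep one character in every 3, starting at position 3 (positions 3rd, 6th, 9th, ...).
For "uabfancii" the result is "bni".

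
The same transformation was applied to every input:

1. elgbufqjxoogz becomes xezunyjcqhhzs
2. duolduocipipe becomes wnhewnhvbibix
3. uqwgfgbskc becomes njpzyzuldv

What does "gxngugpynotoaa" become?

zqgznzirghmhtt

Each output is the input with this applied: shift every letter 7 places backward in the alphabet (wrapping around).
Applying that to "gxngugpynotoaa" gives "zqgznzirghmhtt".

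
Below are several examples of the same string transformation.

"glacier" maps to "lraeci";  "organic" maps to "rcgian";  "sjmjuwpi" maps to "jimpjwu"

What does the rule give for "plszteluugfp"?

lpsfzgtueul

In each case the input is transformed by: delete the first character, then take characters alternately from the front and the back (1st, last, 2nd, 2nd-last, ...).
Applying both steps to "plszteluugfp": "lszteluugfp", then "lpsfzgtueul".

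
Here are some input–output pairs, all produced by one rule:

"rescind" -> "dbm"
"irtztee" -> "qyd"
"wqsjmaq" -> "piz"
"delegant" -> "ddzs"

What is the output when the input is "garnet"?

In each case the input is transformed by: shift every letter 1 place backward in the alphabet (wrapping around), then keep every other character starting from the second (positions 2nd, 4th, 6th, ...).
For "garnet", step one produces "fzqmds"; step two turns that into "zms".

zms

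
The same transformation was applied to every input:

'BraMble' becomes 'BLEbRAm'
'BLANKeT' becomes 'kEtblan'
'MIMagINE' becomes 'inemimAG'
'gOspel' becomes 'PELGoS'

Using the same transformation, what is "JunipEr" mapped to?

The pattern: move the last 3 characters to the front (rotate right by 3), then flip the case of every letter.
For "JunipEr" the result is "PeRjUNI".

PeRjUNI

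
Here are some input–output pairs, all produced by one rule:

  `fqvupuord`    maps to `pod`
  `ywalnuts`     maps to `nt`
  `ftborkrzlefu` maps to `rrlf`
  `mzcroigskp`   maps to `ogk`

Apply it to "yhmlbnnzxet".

In each case the input is transformed by: delete the first 3 characters, then keep every other character starting from the second (positions 2nd, 4th, 6th, ...).
Working it through for "yhmlbnnzxet": intermediate "lbnnzxet", final "bnxt".

bnxt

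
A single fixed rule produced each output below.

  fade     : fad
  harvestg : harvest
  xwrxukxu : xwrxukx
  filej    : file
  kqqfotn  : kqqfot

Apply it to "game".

gam

Rule — delete the last character.
Applying that to "game" gives "gam".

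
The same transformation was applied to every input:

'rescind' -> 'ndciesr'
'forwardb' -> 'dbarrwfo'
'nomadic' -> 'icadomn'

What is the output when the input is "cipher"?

Rule — reverse the string, then swap each adjacent pair of characters (1↔2, 3↔4, ...).
Doing the same to "cipher": "erphci".
(Check on "rescind": → "dnicser" → "ndciesr" ✓)

erphci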